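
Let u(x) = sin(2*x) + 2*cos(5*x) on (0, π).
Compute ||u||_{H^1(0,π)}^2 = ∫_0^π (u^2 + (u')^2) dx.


||u||_{H^1(0,π)}^2 = -416/21 + 109*π/2

u'(x) = -10*sin(5*x) + 2*cos(2*x).
Expand u² and (u')² and integrate term by term on (0, π), using: for integers n ≥ 1, ∫_0^π sin²(nx) dx = ∫_0^π cos²(nx) dx = π/2; for n ≠ n', ∫_0^π sin(nx)sin(n'x) dx = ∫_0^π cos(nx)cos(n'x) dx = 0; and by product-to-sum, ∫_0^π sin(nx)cos(n'x) dx = ½∫_0^π [sin((n+n')x) + sin((n−n')x)] dx, which is 0 when n+n' is even and 2n/(n²−n'²) when n+n' is odd (it need not vanish on (0, π)).
  u² squared terms: (2)²·∫cos(5x)² dx = 4·π/2 = 2*π;  (1)²·∫sin(2x)² dx = 1·π/2 = π/2.
  u² cross terms: 2·(2)·(1)·∫cos(5x)·sin(2x) dx = 4·(-4/21) = -16/21.
  So ∫_0^π u² dx = 2*π + π/2 − 16/21 = -16/21 + 5*π/2.
  (u')² squared terms: (-10)²·∫sin(5x)² dx = 100·π/2 = 50*π;  (2)²·∫cos(2x)² dx = 4·π/2 = 2*π.
  (u')² cross terms: 2·(-10)·(2)·∫sin(5x)·cos(2x) dx = -40·(10/21) = -400/21.
  So ∫_0^π (u')² dx = 50*π + 2*π − 400/21 = -400/21 + 52*π.
||u||_{H^1}^2 = (-16/21 + 5*π/2) + (-400/21 + 52*π) = -416/21 + 109*π/2.


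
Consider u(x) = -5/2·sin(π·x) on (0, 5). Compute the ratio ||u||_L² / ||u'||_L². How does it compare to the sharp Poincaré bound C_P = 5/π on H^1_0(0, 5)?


||u||_L² / ||u'||_L² = 1/π < C_P = 5/π.

u(x) = -5/2·sin(π·x), so u'(x) = -5*π*cos(π*x)/2.
Writing u(x) = A·sin(kπx/L) with A = -5/2 and k = 5, use ∫_0^L sin²(kπx/L) dx = L/2 and ∫_0^L cos²(kπx/L) dx = L/2.
u² = 25/4·sin²(π·x) and (u')² = 25*π^2/4·cos²(π·x), and each of sin², cos² integrates to L/2 = 5/2 over (0, 5).
∫_0^5 u² dx = 125/8, so ||u||_L² = 5*sqrt(10)/4.
∫_0^5 (u')² dx = 125*π^2/8, so ||u'||_L² = 5*sqrt(10)*π/4.
Ratio ||u||_L² / ||u'||_L² = 1/π.
Sharp Poincaré constant on H^1_0(0, 5) is C_P = L/π = 5/π, achieved by sin(π/5·x).
This is the k = 5 harmonic; the ratio L/(kπ) is strictly less than C_P = L/π, consistent with the sharp inequality ||u||_L² ≤ C_P ||u'||_L².


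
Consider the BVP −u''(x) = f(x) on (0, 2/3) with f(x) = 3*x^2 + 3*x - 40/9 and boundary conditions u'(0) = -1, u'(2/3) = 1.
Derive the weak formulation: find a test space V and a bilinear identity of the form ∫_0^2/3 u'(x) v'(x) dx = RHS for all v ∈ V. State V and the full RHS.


V = H^1(0, 2/3) (v unrestricted at boundary; u is determined up to an additive constant); weak form: ∫_0^2/3 u'v' dx = ∫_0^2/3 (3*x^2 + 3*x - 40/9) v dx + v(2/3) + v(0) for all v ∈ V.

Multiply both sides by a test function v and integrate from 0 to 2/3:
  ∫_0^2/3 −u''(x) v(x) dx = ∫_0^2/3 f(x) v(x) dx.
Integrate the LHS by parts once:
  ∫_0^2/3 −u'' v dx = −[u'(x) v(x)]_0^2/3 + ∫_0^2/3 u'(x) v'(x) dx.
Thus ∫_0^2/3 u'(x) v'(x) dx = ∫_0^2/3 f(x) v(x) dx + [u'(x) v(x)]_0^2/3.
Choose V so that boundary terms are either known or forced to vanish.
u has inhomogeneous Neumann u'(0) = -1, u'(2/3) = 1. [u' v]_0^2/3 = (1)·v(2/3) − (-1)·v(0) = v(2/3) + v(0). Take V = H^1(0, 2/3); boundary term becomes part of RHS.
Weak formulation: find u (satisfying any essential BC) such that ∫_0^2/3 u'(x) v'(x) dx = ∫_0^2/3 f v dx + v(2/3) + v(0) for all v ∈ V (Neumann data are natural BCs: they enter the RHS as boundary terms).
Substituting f(x) = 3*x^2 + 3*x - 40/9, the right-hand side is ∫_0^2/3 (3*x^2 + 3*x - 40/9) v dx + v(2/3) + v(0).
Compatibility check (pure Neumann): taking v ≡ 1 ∈ V gives 0 = ∫_0^2/3 f dx + (1) − (-1), i.e. ∫_0^2/3 f dx must equal u'(0) − u'(2/3) = -2. Indeed ∫_0^2/3 (3*x^2 + 3*x - 40/9) dx = -2, so the data are compatible. The solution is then unique only up to an additive constant (fix it e.g. by requiring ∫_0^2/3 u dx = 0).


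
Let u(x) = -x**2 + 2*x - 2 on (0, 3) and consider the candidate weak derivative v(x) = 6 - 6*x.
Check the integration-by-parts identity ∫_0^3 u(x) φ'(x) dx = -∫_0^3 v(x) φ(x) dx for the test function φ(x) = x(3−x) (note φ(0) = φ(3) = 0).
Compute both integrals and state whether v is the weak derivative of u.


LHS = 9/2, RHS = 27/2. No, v is not the weak derivative of u.

u(x) = -x**2 + 2*x - 2, classical derivative u'(x) = 2 - 2*x.
φ(x) = x(3−x), so φ'(x) = 3 - 2*x.
Note φ(0) = φ(3) = 0, so the boundary term u·φ vanishes.
LHS = ∫_0^3 u(x) φ'(x) dx = ∫_0^3 (2*x^3 - 7*x^2 + 10*x - 6) dx. Term by term:
  ∫_0^3 2*x^3 dx = 81/2;  ∫_0^3 -7*x^2 dx = -63;  ∫_0^3 10*x dx = 45;
  ∫_0^3 -6 dx = -18.
Sum: 81/2 − 63 + 45 − 18 = 9/2.
So LHS = 9/2.
∫_0^3 v(x) φ(x) dx = ∫_0^3 (6*x^3 - 24*x^2 + 18*x) dx. Term by term:
  ∫_0^3 6*x^3 dx = 243/2;  ∫_0^3 -24*x^2 dx = -216;  ∫_0^3 18*x dx = 81.
Sum: 243/2 − 216 + 81 = -27/2.
So RHS = -∫_0^3 v(x) φ(x) dx = 27/2.
LHS − RHS = -9 ≠ 0, so the identity fails.
(For a valid weak derivative the identity must hold for EVERY test function, in particular this one. The failure shows v is NOT the weak derivative of u.)
Correct weak derivative would be u'(x) = 2 - 2*x.


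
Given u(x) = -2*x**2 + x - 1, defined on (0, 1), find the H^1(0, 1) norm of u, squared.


||u||_{H^1}^2 = 19/5

The H^1 norm (squared) on an interval (0, L) is
  ||u||_{H^1}^2 = ∫_0^L u(x)^2 dx + ∫_0^L u'(x)^2 dx.
Compute u'(x) = 1 - 4*x.
Then u(x)^2 = 4*x**4 - 4*x**3 + 5*x**2 - 2*x + 1 and u'(x)^2 = 16*x**2 - 8*x + 1.
Integrate each monomial from 0 to 1 using ∫_0^1 c·x^n dx = c·1^(n+1)/(n+1):
  ∫_0^1 u(x)^2 dx = ∫_0^1 (4*x^4 - 4*x^3 + 5*x^2 - 2*x + 1) dx. Term by term:
    ∫_0^1 4*x^4 dx = 4/5;  ∫_0^1 -4*x^3 dx = -1;  ∫_0^1 5*x^2 dx = 5/3;
    ∫_0^1 -2*x dx = -1;  ∫_0^1 1 dx = 1.
  Sum: 4/5 − 1 + 5/3 − 1 + 1 = 22/15.
  ∫_0^1 u'(x)^2 dx = ∫_0^1 (16*x^2 - 8*x + 1) dx. Term by term:
    ∫_0^1 16*x^2 dx = 16/3;  ∫_0^1 -8*x dx = -4;  ∫_0^1 1 dx = 1.
  Sum: 16/3 − 4 + 1 = 7/3.
Adding: ||u||_{H^1}^2 = 22/15 + 7/3 = 19/5.


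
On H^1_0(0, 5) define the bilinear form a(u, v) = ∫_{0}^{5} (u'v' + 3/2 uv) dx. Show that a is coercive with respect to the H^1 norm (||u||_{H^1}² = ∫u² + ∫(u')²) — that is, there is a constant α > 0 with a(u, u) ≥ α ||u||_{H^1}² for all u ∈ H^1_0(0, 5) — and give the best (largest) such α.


α = 1

Coercivity of a(·,·) on H^1_0(0, 5) means a(u, u) ≥ α ||u||_{H^1}² for every u ∈ H^1_0.
The interval has length L = 5, and Poincaré/coercivity depend only on L. Here a(u, u) = ∫(u')² + (3/2)·∫u².
Here c = 3/2 ≥ 1, so a(u,u) = ∫(u')² + c∫u² ≥ ∫(u')² + ∫u² = ||u||_{H^1}², i.e. α = 1 works. No larger α is possible: a(u,u) ≥ α||u||_{H^1}² means (1−α)∫(u')² ≥ (α−c)∫u², and for the modes u_n = sin(nπ(x−x₀)/L) (x₀ the left endpoint) one has ∫u_n²/∫(u_n')² = (L/(nπ))² → 0, so a(u_n,u_n)/||u_n||_{H^1}² → 1. Hence the optimal constant is α = 1.
Therefore α = 1.


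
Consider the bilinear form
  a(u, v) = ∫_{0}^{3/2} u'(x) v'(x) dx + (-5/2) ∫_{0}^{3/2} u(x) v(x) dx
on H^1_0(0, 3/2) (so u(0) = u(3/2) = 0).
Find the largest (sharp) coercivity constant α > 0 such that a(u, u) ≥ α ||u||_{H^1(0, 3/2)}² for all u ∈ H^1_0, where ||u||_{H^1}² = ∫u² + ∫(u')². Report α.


α = (-45 + 8*π^2)/(2*(9 + 4*π^2))

Coercivity of a(·,·) on H^1_0(0, 3/2) means a(u, u) ≥ α ||u||_{H^1}² for every u ∈ H^1_0.
The interval has length L = 3/2, and Poincaré/coercivity depend only on L. Here a(u, u) = ∫(u')² + (-5/2)·∫u².
Here c = -5/2 < 0 with |c| < (π/L)² = 4*π^2/9, so coercivity still holds. The condition a(u,u) ≥ α||u||_{H^1}² reads (1−α)∫(u')² ≥ (α−c)∫u². Any admissible α is ≤ 1 (rapidly oscillating u have ∫u²/∫(u')² → 0), and α = 1 would force 0 ≥ (1−c)∫u², impossible since c < 1; so 1−α > 0. By the sharp Poincaré inequality on H^1_0 of an interval of length L, ∫(u')² ≥ (π/L)²∫u² with equality for the first sine mode sin(π(x−x₀)/L) (x₀ the left endpoint), so the inequality holds for all u iff (1−α)(π/L)² ≥ α − c, i.e. α ≤ ((π/L)² + c)/((π/L)² + 1) = (1 + c(L/π)²)/(1 + (L/π)²). (Direct route, valid since c ≤ 0: Poincaré gives c∫u² ≥ c(L/π)²∫(u')², so a(u,u) ≥ (1 + c(L/π)²)∫(u')², while ||u||_{H^1}² ≤ (1 + (L/π)²)∫(u')²; dividing yields the same α.) With (π/L)² = 4*π^2/9 and c = -5/2, the largest admissible constant is α = ((π/L)² + c)/((π/L)² + 1).
Simplifying, α = (-45 + 8*π^2)/(2*(9 + 4*π^2)).


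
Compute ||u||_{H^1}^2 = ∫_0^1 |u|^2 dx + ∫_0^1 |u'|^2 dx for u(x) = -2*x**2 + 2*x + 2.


||u||_{H^1}^2 = 34/5

The H^1 norm (squared) on an interval (0, L) is
  ||u||_{H^1}^2 = ∫_0^L u(x)^2 dx + ∫_0^L u'(x)^2 dx.
Compute u'(x) = 2 - 4*x.
Then u(x)^2 = 4*x**4 - 8*x**3 - 4*x**2 + 8*x + 4 and u'(x)^2 = 16*x**2 - 16*x + 4.
Integrate each monomial from 0 to 1 using ∫_0^1 c·x^n dx = c·1^(n+1)/(n+1):
  ∫_0^1 u(x)^2 dx = ∫_0^1 (4*x^4 - 8*x^3 - 4*x^2 + 8*x + 4) dx. Term by term:
    ∫_0^1 4*x^4 dx = 4/5;  ∫_0^1 -8*x^3 dx = -2;  ∫_0^1 -4*x^2 dx = -4/3;
    ∫_0^1 8*x dx = 4;  ∫_0^1 4 dx = 4.
  Sum: 4/5 − 2 − 4/3 + 4 + 4 = 82/15.
  ∫_0^1 u'(x)^2 dx = ∫_0^1 (16*x^2 - 16*x + 4) dx. Term by term:
    ∫_0^1 16*x^2 dx = 16/3;  ∫_0^1 -16*x dx = -8;  ∫_0^1 4 dx = 4.
  Sum: 16/3 − 8 + 4 = 4/3.
Adding: ||u||_{H^1}^2 = 82/15 + 4/3 = 34/5.


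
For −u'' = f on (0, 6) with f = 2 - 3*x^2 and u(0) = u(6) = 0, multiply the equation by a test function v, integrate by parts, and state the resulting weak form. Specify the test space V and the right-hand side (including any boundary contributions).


V = H^1_0(0, 6) (so v(0) = v(6) = 0); weak form: ∫_0^6 u'v' dx = ∫_0^6 (2 - 3*x^2) v dx for all v ∈ V.

Multiply both sides by a test function v and integrate from 0 to 6:
  ∫_0^6 −u''(x) v(x) dx = ∫_0^6 f(x) v(x) dx.
Integrate the LHS by parts once:
  ∫_0^6 −u'' v dx = −[u'(x) v(x)]_0^6 + ∫_0^6 u'(x) v'(x) dx.
Thus ∫_0^6 u'(x) v'(x) dx = ∫_0^6 f(x) v(x) dx + [u'(x) v(x)]_0^6.
Choose V so that boundary terms are either known or forced to vanish.
u is Dirichlet: u(0) = u(6) = 0. Let V = H^1_0(0, 6); then v(0) = v(6) = 0, and [u' v]_0^6 = 0.
Weak formulation: find u (satisfying any essential BC) such that ∫_0^6 u'(x) v'(x) dx = ∫_0^6 f v dx for all v ∈ V.
Substituting f(x) = 2 - 3*x^2, the right-hand side is ∫_0^6 (2 - 3*x^2) v dx.


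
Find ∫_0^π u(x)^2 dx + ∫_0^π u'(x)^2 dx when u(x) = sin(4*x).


||u||_{H^1(0,π)}^2 = 17*π/2

u'(x) = 4*cos(4*x).
Expand u² and (u')² and integrate term by term on (0, π), using: for integers n ≥ 1, ∫_0^π sin²(nx) dx = ∫_0^π cos²(nx) dx = π/2; for n ≠ n', ∫_0^π sin(nx)sin(n'x) dx = ∫_0^π cos(nx)cos(n'x) dx = 0; and by product-to-sum, ∫_0^π sin(nx)cos(n'x) dx = ½∫_0^π [sin((n+n')x) + sin((n−n')x)] dx, which is 0 when n+n' is even and 2n/(n²−n'²) when n+n' is odd (it need not vanish on (0, π)).
  u² squared terms: (1)²·∫sin(4x)² dx = 1·π/2 = π/2.
  So ∫_0^π u² dx = π/2.
  (u')² squared terms: (4)²·∫cos(4x)² dx = 16·π/2 = 8*π.
  So ∫_0^π (u')² dx = 8*π.
||u||_{H^1}^2 = (π/2) + (8*π) = 17*π/2.


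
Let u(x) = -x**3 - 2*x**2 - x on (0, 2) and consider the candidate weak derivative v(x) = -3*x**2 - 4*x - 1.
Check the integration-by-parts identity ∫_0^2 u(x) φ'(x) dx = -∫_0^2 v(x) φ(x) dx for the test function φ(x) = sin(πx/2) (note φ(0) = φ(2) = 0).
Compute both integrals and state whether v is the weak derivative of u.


LHS = -96/π^3 + 44/π, RHS = -96/π^3 + 44/π. Yes, v = u' weakly.

u(x) = -x**3 - 2*x**2 - x, classical derivative u'(x) = -3*x**2 - 4*x - 1.
φ(x) = sin(πx/2), so φ'(x) = π*cos(π*x/2)/2.
Note φ(0) = φ(2) = 0, so the boundary term u·φ vanishes.
LHS = ∫_0^2 u(x) φ'(x) dx = ∫_0^2 (-π*x^3*cos(π*x/2)/2 - π*x^2*cos(π*x/2) - π*x*cos(π*x/2)/2) dx. Term by term:
  ∫_0^2 -π*x^2*cos(π*x/2) dx = 16/π;  ∫_0^2 -π*x*cos(π*x/2)/2 dx = 4/π;  ∫_0^2 -π*x^3*cos(π*x/2)/2 dx = -96/π^3 + 24/π.
Sum: 16/π + 4/π + -96/π^3 + 24/π = -96/π^3 + 44/π.
So LHS = -96/π^3 + 44/π.
∫_0^2 v(x) φ(x) dx = ∫_0^2 (-3*x^2*sin(π*x/2) - 4*x*sin(π*x/2) - sin(π*x/2)) dx. Term by term:
  ∫_0^2 -sin(π*x/2) dx = -4/π;  ∫_0^2 -4*x*sin(π*x/2) dx = -16/π;  ∫_0^2 -3*x^2*sin(π*x/2) dx = -24/π + 96/π^3.
Sum: -4/π − 16/π + -24/π + 96/π^3 = -44/π + 96/π^3.
So RHS = -∫_0^2 v(x) φ(x) dx = -96/π^3 + 44/π.
LHS = RHS, so the identity holds for this test φ.
Moreover u is smooth here and v(x) = u'(x) = -3*x**2 - 4*x - 1 pointwise, so the identity holds for every test function. Hence v is the weak derivative of u.


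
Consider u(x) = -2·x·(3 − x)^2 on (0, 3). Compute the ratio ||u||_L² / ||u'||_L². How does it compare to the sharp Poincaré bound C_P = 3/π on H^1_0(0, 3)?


||u||_L² / ||u'||_L² = 3*sqrt(14)/14 < C_P = 3/π.

u(x) = -2·x·(3 − x)^2, so u'(x) = 6*(1 - x)*(x - 3).
u(x) = -2·x·(3 − x)^2 vanishes at x = 0 and x = 3, so u ∈ H^1_0(0, 3). Differentiate via the product rule and integrate the resulting polynomials term by term.
  ∫_0^3 u² dx = ∫_0^3 (4*x^6 - 48*x^5 + 216*x^4 - 432*x^3 + 324*x^2) dx. Term by term:
    ∫_0^3 4*x^6 dx = 8748/7;  ∫_0^3 -48*x^5 dx = -5832;  ∫_0^3 216*x^4 dx = 52488/5;
    ∫_0^3 -432*x^3 dx = -8748;  ∫_0^3 324*x^2 dx = 2916.
  Sum: 8748/7 − 5832 + 52488/5 − 8748 + 2916 = 2916/35.
  ∫_0^3 (u')² dx = ∫_0^3 (36*x^4 - 288*x^3 + 792*x^2 - 864*x + 324) dx. Term by term:
    ∫_0^3 36*x^4 dx = 8748/5;  ∫_0^3 -288*x^3 dx = -5832;  ∫_0^3 792*x^2 dx = 7128;
    ∫_0^3 -864*x dx = -3888;  ∫_0^3 324 dx = 972.
  Sum: 8748/5 − 5832 + 7128 − 3888 + 972 = 648/5.
∫_0^3 u² dx = 2916/35, so ||u||_L² = 54*sqrt(35)/35.
∫_0^3 (u')² dx = 648/5, so ||u'||_L² = 18*sqrt(10)/5.
Ratio ||u||_L² / ||u'||_L² = 3*sqrt(14)/14.
Sharp Poincaré constant on H^1_0(0, 3) is C_P = L/π = 3/π, achieved by sin(π/3·x).
A polynomial bump cannot attain the sharp Poincaré constant (only the first sine eigenfunction does), so the ratio is strictly less than C_P, consistent with ||u||_L² ≤ C_P ||u'||_L².


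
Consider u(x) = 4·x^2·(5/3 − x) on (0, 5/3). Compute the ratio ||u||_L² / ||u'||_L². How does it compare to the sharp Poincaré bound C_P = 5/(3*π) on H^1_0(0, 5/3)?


||u||_L² / ||u'||_L² = 5*sqrt(14)/42 < C_P = 5/(3*π).

u(x) = 4·x^2·(5/3 − x), so u'(x) = 4*x*(10 - 9*x)/3.
u(x) = 4·x^2·(5/3 − x) vanishes at x = 0 and x = 5/3, so u ∈ H^1_0(0, 5/3). Differentiate via the product rule and integrate the resulting polynomials term by term.
  ∫_0^5/3 u² dx = ∫_0^5/3 (16*x^6 - 160*x^5/3 + 400*x^4/9) dx. Term by term:
    ∫_0^5/3 16*x^6 dx = 1250000/15309;  ∫_0^5/3 -160*x^5/3 dx = -1250000/6561;  ∫_0^5/3 400*x^4/9 dx = 250000/2187.
  Sum: 1250000/15309 − 1250000/6561 + 250000/2187 = 250000/45927.
  ∫_0^5/3 (u')² dx = ∫_0^5/3 (144*x^4 - 320*x^3 + 1600*x^2/9) dx. Term by term:
    ∫_0^5/3 144*x^4 dx = 10000/27;  ∫_0^5/3 -320*x^3 dx = -50000/81;  ∫_0^5/3 1600*x^2/9 dx = 200000/729.
  Sum: 10000/27 − 50000/81 + 200000/729 = 20000/729.
∫_0^5/3 u² dx = 250000/45927, so ||u||_L² = 500*sqrt(7)/567.
∫_0^5/3 (u')² dx = 20000/729, so ||u'||_L² = 100*sqrt(2)/27.
Ratio ||u||_L² / ||u'||_L² = 5*sqrt(14)/42.
Sharp Poincaré constant on H^1_0(0, 5/3) is C_P = L/π = 5/(3*π), achieved by sin(3*π/5·x).
A polynomial bump cannot attain the sharp Poincaré constant (only the first sine eigenfunction does), so the ratio is strictly less than C_P, consistent with ||u||_L² ≤ C_P ||u'||_L².


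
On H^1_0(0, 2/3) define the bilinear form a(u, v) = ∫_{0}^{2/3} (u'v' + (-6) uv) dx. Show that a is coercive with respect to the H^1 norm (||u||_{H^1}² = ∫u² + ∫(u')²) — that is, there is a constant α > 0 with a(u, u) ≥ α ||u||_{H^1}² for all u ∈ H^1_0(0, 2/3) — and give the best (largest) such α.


α = 3*(-8 + 3*π^2)/(4 + 9*π^2)

Coercivity of a(·,·) on H^1_0(0, 2/3) means a(u, u) ≥ α ||u||_{H^1}² for every u ∈ H^1_0.
The interval has length L = 2/3, and Poincaré/coercivity depend only on L. Here a(u, u) = ∫(u')² + (-6)·∫u².
Here c = -6 < 0 with |c| < (π/L)² = 9*π^2/4, so coercivity still holds. The condition a(u,u) ≥ α||u||_{H^1}² reads (1−α)∫(u')² ≥ (α−c)∫u². Any admissible α is ≤ 1 (rapidly oscillating u have ∫u²/∫(u')² → 0), and α = 1 would force 0 ≥ (1−c)∫u², impossible since c < 1; so 1−α > 0. By the sharp Poincaré inequality on H^1_0 of an interval of length L, ∫(u')² ≥ (π/L)²∫u² with equality for the first sine mode sin(π(x−x₀)/L) (x₀ the left endpoint), so the inequality holds for all u iff (1−α)(π/L)² ≥ α − c, i.e. α ≤ ((π/L)² + c)/((π/L)² + 1) = (1 + c(L/π)²)/(1 + (L/π)²). (Direct route, valid since c ≤ 0: Poincaré gives c∫u² ≥ c(L/π)²∫(u')², so a(u,u) ≥ (1 + c(L/π)²)∫(u')², while ||u||_{H^1}² ≤ (1 + (L/π)²)∫(u')²; dividing yields the same α.) With (π/L)² = 9*π^2/4 and c = -6, the largest admissible constant is α = ((π/L)² + c)/((π/L)² + 1).
Simplifying, α = 3*(-8 + 3*π^2)/(4 + 9*π^2).


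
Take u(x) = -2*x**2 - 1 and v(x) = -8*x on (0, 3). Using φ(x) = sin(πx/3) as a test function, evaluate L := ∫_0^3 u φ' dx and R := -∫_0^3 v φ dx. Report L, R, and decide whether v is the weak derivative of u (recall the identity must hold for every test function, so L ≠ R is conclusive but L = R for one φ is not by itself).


LHS = 36/π, RHS = 72/π. No, v is not the weak derivative of u.

u(x) = -2*x**2 - 1, classical derivative u'(x) = -4*x.
φ(x) = sin(πx/3), so φ'(x) = π*cos(π*x/3)/3.
Note φ(0) = φ(3) = 0, so the boundary term u·φ vanishes.
LHS = ∫_0^3 u(x) φ'(x) dx = ∫_0^3 (-2*π*x^2*cos(π*x/3)/3 - π*cos(π*x/3)/3) dx. Term by term:
  ∫_0^3 -π*cos(π*x/3)/3 dx = 0;  ∫_0^3 -2*π*x^2*cos(π*x/3)/3 dx = 36/π.
Sum: 0 + 36/π = 36/π.
So LHS = 36/π.
∫_0^3 v(x) φ(x) dx = ∫_0^3 (-8*x*sin(π*x/3)) dx. Term by term:
  ∫_0^3 -8*x*sin(π*x/3) dx = -72/π.
So RHS = -∫_0^3 v(x) φ(x) dx = 72/π.
LHS − RHS = -36/π ≠ 0, so the identity fails.
(For a valid weak derivative the identity must hold for EVERY test function, in particular this one. The failure shows v is NOT the weak derivative of u.)
Correct weak derivative would be u'(x) = -4*x.


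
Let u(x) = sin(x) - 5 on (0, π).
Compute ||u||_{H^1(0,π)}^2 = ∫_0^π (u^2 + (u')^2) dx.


||u||_{H^1(0,π)}^2 = -20 + 26*π

u'(x) = cos(x).
Expand u² and (u')² and integrate term by term on (0, π), using: for integers n ≥ 1, ∫_0^π sin²(nx) dx = ∫_0^π cos²(nx) dx = π/2; for n ≠ n', ∫_0^π sin(nx)sin(n'x) dx = ∫_0^π cos(nx)cos(n'x) dx = 0; and by product-to-sum, ∫_0^π sin(nx)cos(n'x) dx = ½∫_0^π [sin((n+n')x) + sin((n−n')x)] dx, which is 0 when n+n' is even and 2n/(n²−n'²) when n+n' is odd (it need not vanish on (0, π)). For the constant mode: ∫_0^π 1 dx = π, ∫_0^π cos(nx) dx = 0, ∫_0^π sin(nx) dx = (1−(−1)^n)/n.
  u² squared terms: (-5)²·∫1 dx = 25·π = 25*π;  (1)²·∫sin(x)² dx = 1·π/2 = π/2.
  u² cross terms: 2·(-5)·(1)·∫1·sin(x) dx = -10·(2) = -20.
  So ∫_0^π u² dx = 25*π + π/2 − 20 = -20 + 51*π/2.
  (u')² squared terms: (1)²·∫cos(x)² dx = 1·π/2 = π/2.
  So ∫_0^π (u')² dx = π/2.
||u||_{H^1}^2 = (-20 + 51*π/2) + (π/2) = -20 + 26*π.


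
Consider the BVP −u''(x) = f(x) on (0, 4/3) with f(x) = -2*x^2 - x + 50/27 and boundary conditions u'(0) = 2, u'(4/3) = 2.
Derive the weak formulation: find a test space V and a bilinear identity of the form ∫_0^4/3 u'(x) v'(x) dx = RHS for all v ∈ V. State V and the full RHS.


V = H^1(0, 4/3) (v unrestricted at boundary; u is determined up to an additive constant); weak form: ∫_0^4/3 u'v' dx = ∫_0^4/3 (-2*x^2 - x + 50/27) v dx + 2·v(4/3) − 2·v(0) for all v ∈ V.

Multiply both sides by a test function v and integrate from 0 to 4/3:
  ∫_0^4/3 −u''(x) v(x) dx = ∫_0^4/3 f(x) v(x) dx.
Integrate the LHS by parts once:
  ∫_0^4/3 −u'' v dx = −[u'(x) v(x)]_0^4/3 + ∫_0^4/3 u'(x) v'(x) dx.
Thus ∫_0^4/3 u'(x) v'(x) dx = ∫_0^4/3 f(x) v(x) dx + [u'(x) v(x)]_0^4/3.
Choose V so that boundary terms are either known or forced to vanish.
u has inhomogeneous Neumann u'(0) = 2, u'(4/3) = 2. [u' v]_0^4/3 = (2)·v(4/3) − (2)·v(0) = 2·v(4/3) − 2·v(0). Take V = H^1(0, 4/3); boundary term becomes part of RHS.
Weak formulation: find u (satisfying any essential BC) such that ∫_0^4/3 u'(x) v'(x) dx = ∫_0^4/3 f v dx + 2·v(4/3) − 2·v(0) for all v ∈ V (Neumann data are natural BCs: they enter the RHS as boundary terms).
Substituting f(x) = -2*x^2 - x + 50/27, the right-hand side is ∫_0^4/3 (-2*x^2 - x + 50/27) v dx + 2·v(4/3) − 2·v(0).
Compatibility check (pure Neumann): taking v ≡ 1 ∈ V gives 0 = ∫_0^4/3 f dx + (2) − (2), i.e. ∫_0^4/3 f dx must equal u'(0) − u'(4/3) = 0. Indeed ∫_0^4/3 (-2*x^2 - x + 50/27) dx = 0, so the data are compatible. The solution is then unique only up to an additive constant (fix it e.g. by requiring ∫_0^4/3 u dx = 0).


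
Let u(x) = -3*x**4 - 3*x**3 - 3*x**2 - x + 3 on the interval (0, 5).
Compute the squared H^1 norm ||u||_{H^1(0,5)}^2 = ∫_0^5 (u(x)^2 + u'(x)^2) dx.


||u||_{H^1}^2 = 464073125/84

The H^1 norm (squared) on an interval (0, L) is
  ||u||_{H^1}^2 = ∫_0^L u(x)^2 dx + ∫_0^L u'(x)^2 dx.
Compute u'(x) = -12*x**3 - 9*x**2 - 6*x - 1.
Then u(x)^2 = 9*x**8 + 18*x**7 + 27*x**6 + 24*x**5 - 3*x**4 - 12*x**3 - 17*x**2 - 6*x + 9 and u'(x)^2 = 144*x**6 + 216*x**5 + 225*x**4 + 132*x**3 + 54*x**2 + 12*x + 1.
Integrate each monomial from 0 to 5 using ∫_0^5 c·x^n dx = c·5^(n+1)/(n+1):
  ∫_0^5 u(x)^2 dx = ∫_0^5 (9*x^8 + 18*x^7 + 27*x^6 + 24*x^5 - 3*x^4 - 12*x^3 - 17*x^2 - 6*x + 9) dx. Term by term:
    ∫_0^5 9*x^8 dx = 1953125;  ∫_0^5 18*x^7 dx = 3515625/4;  ∫_0^5 27*x^6 dx = 2109375/7;
    ∫_0^5 24*x^5 dx = 62500;  ∫_0^5 -3*x^4 dx = -1875;  ∫_0^5 -12*x^3 dx = -1875;
    ∫_0^5 -17*x^2 dx = -2125/3;  ∫_0^5 -6*x dx = -75;  ∫_0^5 9 dx = 45.
  Sum: 1953125 + 3515625/4 + 2109375/7 + 62500 − 1875 − 1875 − 2125/3 − 75 + 45 = 268076105/84.
  ∫_0^5 u'(x)^2 dx = ∫_0^5 (144*x^6 + 216*x^5 + 225*x^4 + 132*x^3 + 54*x^2 + 12*x + 1) dx. Term by term:
    ∫_0^5 144*x^6 dx = 11250000/7;  ∫_0^5 216*x^5 dx = 562500;  ∫_0^5 225*x^4 dx = 140625;
    ∫_0^5 132*x^3 dx = 20625;  ∫_0^5 54*x^2 dx = 2250;  ∫_0^5 12*x dx = 150;
    ∫_0^5 1 dx = 5.
  Sum: 11250000/7 + 562500 + 140625 + 20625 + 2250 + 150 + 5 = 16333085/7.
Adding: ||u||_{H^1}^2 = 268076105/84 + 16333085/7 = 464073125/84.


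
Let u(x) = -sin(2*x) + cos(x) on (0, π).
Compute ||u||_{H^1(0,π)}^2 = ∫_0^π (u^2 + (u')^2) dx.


||u||_{H^1(0,π)}^2 = -16/3 + 7*π/2

u'(x) = -sin(x) - 2*cos(2*x).
Expand u² and (u')² and integrate term by term on (0, π), using: for integers n ≥ 1, ∫_0^π sin²(nx) dx = ∫_0^π cos²(nx) dx = π/2; for n ≠ n', ∫_0^π sin(nx)sin(n'x) dx = ∫_0^π cos(nx)cos(n'x) dx = 0; and by product-to-sum, ∫_0^π sin(nx)cos(n'x) dx = ½∫_0^π [sin((n+n')x) + sin((n−n')x)] dx, which is 0 when n+n' is even and 2n/(n²−n'²) when n+n' is odd (it need not vanish on (0, π)).
  u² squared terms: (-1)²·∫sin(2x)² dx = 1·π/2 = π/2;  (1)²·∫cos(x)² dx = 1·π/2 = π/2.
  u² cross terms: 2·(-1)·(1)·∫sin(2x)·cos(x) dx = -2·(4/3) = -8/3.
  So ∫_0^π u² dx = π/2 + π/2 − 8/3 = -8/3 + π.
  (u')² squared terms: (-1)²·∫sin(x)² dx = 1·π/2 = π/2;  (-2)²·∫cos(2x)² dx = 4·π/2 = 2*π.
  (u')² cross terms: 2·(-1)·(-2)·∫sin(x)·cos(2x) dx = 4·(-2/3) = -8/3.
  So ∫_0^π (u')² dx = π/2 + 2*π − 8/3 = -8/3 + 5*π/2.
||u||_{H^1}^2 = (-8/3 + π) + (-8/3 + 5*π/2) = -16/3 + 7*π/2.


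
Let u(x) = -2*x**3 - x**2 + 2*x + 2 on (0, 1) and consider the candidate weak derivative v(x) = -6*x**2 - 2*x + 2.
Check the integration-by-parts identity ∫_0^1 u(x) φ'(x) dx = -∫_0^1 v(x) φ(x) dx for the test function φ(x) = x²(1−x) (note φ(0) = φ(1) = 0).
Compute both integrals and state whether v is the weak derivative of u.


LHS = 2/15, RHS = 2/15. Yes, v = u' weakly.

u(x) = -2*x**3 - x**2 + 2*x + 2, classical derivative u'(x) = -6*x**2 - 2*x + 2.
φ(x) = x²(1−x), so φ'(x) = x*(2 - 3*x).
Note φ(0) = φ(1) = 0, so the boundary term u·φ vanishes.
LHS = ∫_0^1 u(x) φ'(x) dx = ∫_0^1 (6*x^5 - x^4 - 8*x^3 - 2*x^2 + 4*x) dx. Term by term:
  ∫_0^1 6*x^5 dx = 1;  ∫_0^1 -x^4 dx = -1/5;  ∫_0^1 -8*x^3 dx = -2;
  ∫_0^1 -2*x^2 dx = -2/3;  ∫_0^1 4*x dx = 2.
Sum: 1 − 1/5 − 2 − 2/3 + 2 = 2/15.
So LHS = 2/15.
∫_0^1 v(x) φ(x) dx = ∫_0^1 (6*x^5 - 4*x^4 - 4*x^3 + 2*x^2) dx. Term by term:
  ∫_0^1 6*x^5 dx = 1;  ∫_0^1 -4*x^4 dx = -4/5;  ∫_0^1 -4*x^3 dx = -1;
  ∫_0^1 2*x^2 dx = 2/3.
Sum: 1 − 4/5 − 1 + 2/3 = -2/15.
So RHS = -∫_0^1 v(x) φ(x) dx = 2/15.
LHS = RHS, so the identity holds for this test φ.
Moreover u is smooth here and v(x) = u'(x) = -6*x**2 - 2*x + 2 pointwise, so the identity holds for every test function. Hence v is the weak derivative of u.


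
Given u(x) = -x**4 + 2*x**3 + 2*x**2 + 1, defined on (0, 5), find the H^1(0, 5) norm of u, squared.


||u||_{H^1}^2 = 13711255/126

The H^1 norm (squared) on an interval (0, L) is
  ||u||_{H^1}^2 = ∫_0^L u(x)^2 dx + ∫_0^L u'(x)^2 dx.
Compute u'(x) = -4*x**3 + 6*x**2 + 4*x.
Then u(x)^2 = x**8 - 4*x**7 + 8*x**5 + 2*x**4 + 4*x**3 + 4*x**2 + 1 and u'(x)^2 = 16*x**6 - 48*x**5 + 4*x**4 + 48*x**3 + 16*x**2.
Integrate each monomial from 0 to 5 using ∫_0^5 c·x^n dx = c·5^(n+1)/(n+1):
  ∫_0^5 u(x)^2 dx = ∫_0^5 (x^8 - 4*x^7 + 8*x^5 + 2*x^4 + 4*x^3 + 4*x^2 + 1) dx. Term by term:
    ∫_0^5 x^8 dx = 1953125/9;  ∫_0^5 -4*x^7 dx = -390625/2;  ∫_0^5 8*x^5 dx = 62500/3;
    ∫_0^5 2*x^4 dx = 1250;  ∫_0^5 4*x^3 dx = 625;  ∫_0^5 4*x^2 dx = 500/3;
    ∫_0^5 1 dx = 5.
  Sum: 1953125/9 − 390625/2 + 62500/3 + 1250 + 625 + 500/3 + 5 = 802465/18.
  ∫_0^5 u'(x)^2 dx = ∫_0^5 (16*x^6 - 48*x^5 + 4*x^4 + 48*x^3 + 16*x^2) dx. Term by term:
    ∫_0^5 16*x^6 dx = 1250000/7;  ∫_0^5 -48*x^5 dx = -125000;  ∫_0^5 4*x^4 dx = 2500;
    ∫_0^5 48*x^3 dx = 7500;  ∫_0^5 16*x^2 dx = 2000/3.
  Sum: 1250000/7 − 125000 + 2500 + 7500 + 2000/3 = 1349000/21.
Adding: ||u||_{H^1}^2 = 802465/18 + 1349000/21 = 13711255/126.


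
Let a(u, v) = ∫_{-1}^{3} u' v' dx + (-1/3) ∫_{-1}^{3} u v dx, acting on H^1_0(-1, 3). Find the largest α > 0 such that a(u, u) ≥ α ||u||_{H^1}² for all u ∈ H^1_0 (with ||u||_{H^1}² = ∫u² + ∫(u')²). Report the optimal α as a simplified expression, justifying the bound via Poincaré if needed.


α = (-16/3 + π^2)/(π^2 + 16)

Coercivity of a(·,·) on H^1_0(-1, 3) means a(u, u) ≥ α ||u||_{H^1}² for every u ∈ H^1_0.
The interval has length L = 4, and Poincaré/coercivity depend only on L. Here a(u, u) = ∫(u')² + (-1/3)·∫u².
Here c = -1/3 < 0 with |c| < (π/L)² = π^2/16, so coercivity still holds. The condition a(u,u) ≥ α||u||_{H^1}² reads (1−α)∫(u')² ≥ (α−c)∫u². Any admissible α is ≤ 1 (rapidly oscillating u have ∫u²/∫(u')² → 0), and α = 1 would force 0 ≥ (1−c)∫u², impossible since c < 1; so 1−α > 0. By the sharp Poincaré inequality on H^1_0 of an interval of length L, ∫(u')² ≥ (π/L)²∫u² with equality for the first sine mode sin(π(x−x₀)/L) (x₀ the left endpoint), so the inequality holds for all u iff (1−α)(π/L)² ≥ α − c, i.e. α ≤ ((π/L)² + c)/((π/L)² + 1) = (1 + c(L/π)²)/(1 + (L/π)²). (Direct route, valid since c ≤ 0: Poincaré gives c∫u² ≥ c(L/π)²∫(u')², so a(u,u) ≥ (1 + c(L/π)²)∫(u')², while ||u||_{H^1}² ≤ (1 + (L/π)²)∫(u')²; dividing yields the same α.) With (π/L)² = π^2/16 and c = -1/3, the largest admissible constant is α = ((π/L)² + c)/((π/L)² + 1).
Simplifying, α = (-16/3 + π^2)/(π^2 + 16).


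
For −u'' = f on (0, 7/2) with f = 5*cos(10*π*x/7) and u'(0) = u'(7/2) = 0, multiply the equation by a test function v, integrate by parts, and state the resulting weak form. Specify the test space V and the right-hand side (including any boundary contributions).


V = H^1(0, 7/2) (no boundary constraint on v; u is determined up to an additive constant); weak form: ∫_0^7/2 u'v' dx = ∫_0^7/2 (5*cos(10*π*x/7)) v dx for all v ∈ V.

Multiply both sides by a test function v and integrate from 0 to 7/2:
  ∫_0^7/2 −u''(x) v(x) dx = ∫_0^7/2 f(x) v(x) dx.
Integrate the LHS by parts once:
  ∫_0^7/2 −u'' v dx = −[u'(x) v(x)]_0^7/2 + ∫_0^7/2 u'(x) v'(x) dx.
Thus ∫_0^7/2 u'(x) v'(x) dx = ∫_0^7/2 f(x) v(x) dx + [u'(x) v(x)]_0^7/2.
Choose V so that boundary terms are either known or forced to vanish.
u has homogeneous Neumann: u'(0) = u'(7/2) = 0. So [u' v]_0^7/2 = 0·v(7/2) − 0·v(0) = 0 for any v; take V = H^1(0, 7/2).
Weak formulation: find u (satisfying any essential BC) such that ∫_0^7/2 u'(x) v'(x) dx = ∫_0^7/2 f v dx for all v ∈ V (homogeneous Neumann, so boundary terms vanish).
Substituting f(x) = 5*cos(10*π*x/7), the right-hand side is ∫_0^7/2 (5*cos(10*π*x/7)) v dx.
Compatibility check (pure Neumann): taking v ≡ 1 ∈ V gives 0 = ∫_0^7/2 f dx + (0) − (0), i.e. ∫_0^7/2 f dx must equal u'(0) − u'(7/2) = 0. Indeed ∫_0^7/2 (5*cos(10*π*x/7)) dx = 0, so the data are compatible. The solution is then unique only up to an additive constant (fix it e.g. by requiring ∫_0^7/2 u dx = 0).


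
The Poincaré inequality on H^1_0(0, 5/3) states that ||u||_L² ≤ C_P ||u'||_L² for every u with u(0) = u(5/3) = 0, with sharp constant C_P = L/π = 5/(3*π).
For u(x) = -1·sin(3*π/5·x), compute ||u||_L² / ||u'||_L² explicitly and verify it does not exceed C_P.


||u||_L² / ||u'||_L² = 5/(3*π) = C_P.

u(x) = -1·sin(3*π/5·x), so u'(x) = -3*π*cos(3*π*x/5)/5.
Writing u(x) = A·sin(kπx/L) with A = -1 and k = 1, use ∫_0^L sin²(kπx/L) dx = L/2 and ∫_0^L cos²(kπx/L) dx = L/2.
u² = 1·sin²(3*π/5·x) and (u')² = 9*π^2/25·cos²(3*π/5·x), and each of sin², cos² integrates to L/2 = 5/6 over (0, 5/3).
∫_0^5/3 u² dx = 5/6, so ||u||_L² = sqrt(30)/6.
∫_0^5/3 (u')² dx = 3*π^2/10, so ||u'||_L² = sqrt(30)*π/10.
Ratio ||u||_L² / ||u'||_L² = 5/(3*π).
Sharp Poincaré constant on H^1_0(0, 5/3) is C_P = L/π = 5/(3*π), achieved by sin(3*π/5·x).
This is the k = 1 eigenfunction (up to amplitude), so the ratio equals the sharp Poincaré constant exactly.


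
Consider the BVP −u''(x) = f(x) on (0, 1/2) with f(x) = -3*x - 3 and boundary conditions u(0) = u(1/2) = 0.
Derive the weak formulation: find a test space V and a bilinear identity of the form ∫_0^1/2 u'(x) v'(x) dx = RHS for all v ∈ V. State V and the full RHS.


V = H^1_0(0, 1/2) (so v(0) = v(1/2) = 0); weak form: ∫_0^1/2 u'v' dx = ∫_0^1/2 (-3*x - 3) v dx for all v ∈ V.

Multiply both sides by a test function v and integrate from 0 to 1/2:
  ∫_0^1/2 −u''(x) v(x) dx = ∫_0^1/2 f(x) v(x) dx.
Integrate the LHS by parts once:
  ∫_0^1/2 −u'' v dx = −[u'(x) v(x)]_0^1/2 + ∫_0^1/2 u'(x) v'(x) dx.
Thus ∫_0^1/2 u'(x) v'(x) dx = ∫_0^1/2 f(x) v(x) dx + [u'(x) v(x)]_0^1/2.
Choose V so that boundary terms are either known or forced to vanish.
u is Dirichlet: u(0) = u(1/2) = 0. Let V = H^1_0(0, 1/2); then v(0) = v(1/2) = 0, and [u' v]_0^1/2 = 0.
Weak formulation: find u (satisfying any essential BC) such that ∫_0^1/2 u'(x) v'(x) dx = ∫_0^1/2 f v dx for all v ∈ V.
Substituting f(x) = -3*x - 3, the right-hand side is ∫_0^1/2 (-3*x - 3) v dx.


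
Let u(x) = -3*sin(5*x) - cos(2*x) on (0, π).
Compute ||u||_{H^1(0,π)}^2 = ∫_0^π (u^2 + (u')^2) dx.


||u||_{H^1(0,π)}^2 = 100/7 + 239*π/2

u'(x) = 2*sin(2*x) - 15*cos(5*x).
Expand u² and (u')² and integrate term by term on (0, π), using: for integers n ≥ 1, ∫_0^π sin²(nx) dx = ∫_0^π cos²(nx) dx = π/2; for n ≠ n', ∫_0^π sin(nx)sin(n'x) dx = ∫_0^π cos(nx)cos(n'x) dx = 0; and by product-to-sum, ∫_0^π sin(nx)cos(n'x) dx = ½∫_0^π [sin((n+n')x) + sin((n−n')x)] dx, which is 0 when n+n' is even and 2n/(n²−n'²) when n+n' is odd (it need not vanish on (0, π)).
  u² squared terms: (-1)²·∫cos(2x)² dx = 1·π/2 = π/2;  (-3)²·∫sin(5x)² dx = 9·π/2 = 9*π/2.
  u² cross terms: 2·(-1)·(-3)·∫cos(2x)·sin(5x) dx = 6·(10/21) = 20/7.
  So ∫_0^π u² dx = π/2 + 9*π/2 + 20/7 = 20/7 + 5*π.
  (u')² squared terms: (-15)²·∫cos(5x)² dx = 225·π/2 = 225*π/2;  (2)²·∫sin(2x)² dx = 4·π/2 = 2*π.
  (u')² cross terms: 2·(-15)·(2)·∫cos(5x)·sin(2x) dx = -60·(-4/21) = 80/7.
  So ∫_0^π (u')² dx = 225*π/2 + 2*π + 80/7 = 80/7 + 229*π/2.
||u||_{H^1}^2 = (20/7 + 5*π) + (80/7 + 229*π/2) = 100/7 + 239*π/2.


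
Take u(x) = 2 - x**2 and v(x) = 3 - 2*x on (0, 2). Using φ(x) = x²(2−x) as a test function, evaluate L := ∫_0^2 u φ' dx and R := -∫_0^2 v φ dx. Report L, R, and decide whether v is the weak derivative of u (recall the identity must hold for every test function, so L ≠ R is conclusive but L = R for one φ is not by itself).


LHS = 16/5, RHS = -4/5. No, v is not the weak derivative of u.

u(x) = 2 - x**2, classical derivative u'(x) = -2*x.
φ(x) = x²(2−x), so φ'(x) = x*(4 - 3*x).
Note φ(0) = φ(2) = 0, so the boundary term u·φ vanishes.
LHS = ∫_0^2 u(x) φ'(x) dx = ∫_0^2 (3*x^4 - 4*x^3 - 6*x^2 + 8*x) dx. Term by term:
  ∫_0^2 3*x^4 dx = 96/5;  ∫_0^2 -4*x^3 dx = -16;  ∫_0^2 -6*x^2 dx = -16;
  ∫_0^2 8*x dx = 16.
Sum: 96/5 − 16 − 16 + 16 = 16/5.
So LHS = 16/5.
∫_0^2 v(x) φ(x) dx = ∫_0^2 (2*x^4 - 7*x^3 + 6*x^2) dx. Term by term:
  ∫_0^2 2*x^4 dx = 64/5;  ∫_0^2 -7*x^3 dx = -28;  ∫_0^2 6*x^2 dx = 16.
Sum: 64/5 − 28 + 16 = 4/5.
So RHS = -∫_0^2 v(x) φ(x) dx = -4/5.
LHS − RHS = 4 ≠ 0, so the identity fails.
(For a valid weak derivative the identity must hold for EVERY test function, in particular this one. The failure shows v is NOT the weak derivative of u.)
Correct weak derivative would be u'(x) = -2*x.


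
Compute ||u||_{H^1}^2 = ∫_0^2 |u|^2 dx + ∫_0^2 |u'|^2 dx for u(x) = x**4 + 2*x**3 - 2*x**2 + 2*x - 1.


||u||_{H^1}^2 = 301894/315

The H^1 norm (squared) on an interval (0, L) is
  ||u||_{H^1}^2 = ∫_0^L u(x)^2 dx + ∫_0^L u'(x)^2 dx.
Compute u'(x) = 4*x**3 + 6*x**2 - 4*x + 2.
Then u(x)^2 = x**8 + 4*x**7 - 4*x**5 + 10*x**4 - 12*x**3 + 8*x**2 - 4*x + 1 and u'(x)^2 = 16*x**6 + 48*x**5 + 4*x**4 - 32*x**3 + 40*x**2 - 16*x + 4.
Integrate each monomial from 0 to 2 using ∫_0^2 c·x^n dx = c·2^(n+1)/(n+1):
  ∫_0^2 u(x)^2 dx = ∫_0^2 (x^8 + 4*x^7 - 4*x^5 + 10*x^4 - 12*x^3 + 8*x^2 - 4*x + 1) dx. Term by term:
    ∫_0^2 x^8 dx = 512/9;  ∫_0^2 4*x^7 dx = 128;  ∫_0^2 -4*x^5 dx = -128/3;
    ∫_0^2 10*x^4 dx = 64;  ∫_0^2 -12*x^3 dx = -48;  ∫_0^2 8*x^2 dx = 64/3;
    ∫_0^2 -4*x dx = -8;  ∫_0^2 1 dx = 2.
  Sum: 512/9 + 128 − 128/3 + 64 − 48 + 64/3 − 8 + 2 = 1562/9.
  ∫_0^2 u'(x)^2 dx = ∫_0^2 (16*x^6 + 48*x^5 + 4*x^4 - 32*x^3 + 40*x^2 - 16*x + 4) dx. Term by term:
    ∫_0^2 16*x^6 dx = 2048/7;  ∫_0^2 48*x^5 dx = 512;  ∫_0^2 4*x^4 dx = 128/5;
    ∫_0^2 -32*x^3 dx = -128;  ∫_0^2 40*x^2 dx = 320/3;  ∫_0^2 -16*x dx = -32;
    ∫_0^2 4 dx = 8.
  Sum: 2048/7 + 512 + 128/5 − 128 + 320/3 − 32 + 8 = 82408/105.
Adding: ||u||_{H^1}^2 = 1562/9 + 82408/105 = 301894/315.


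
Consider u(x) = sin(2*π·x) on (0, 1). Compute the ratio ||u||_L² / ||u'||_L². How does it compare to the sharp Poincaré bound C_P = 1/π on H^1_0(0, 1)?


||u||_L² / ||u'||_L² = 1/(2*π) < C_P = 1/π.

u(x) = sin(2*π·x), so u'(x) = 2*π*cos(2*π*x).
Writing u(x) = A·sin(kπx/L) with A = 1 and k = 2, use ∫_0^L sin²(kπx/L) dx = L/2 and ∫_0^L cos²(kπx/L) dx = L/2.
u² = 1·sin²(2*π·x) and (u')² = 4*π^2·cos²(2*π·x), and each of sin², cos² integrates to L/2 = 1/2 over (0, 1).
∫_0^1 u² dx = 1/2, so ||u||_L² = sqrt(2)/2.
∫_0^1 (u')² dx = 2*π^2, so ||u'||_L² = sqrt(2)*π.
Ratio ||u||_L² / ||u'||_L² = 1/(2*π).
Sharp Poincaré constant on H^1_0(0, 1) is C_P = L/π = 1/π, achieved by sin(π·x).
This is the k = 2 harmonic; the ratio L/(kπ) is strictly less than C_P = L/π, consistent with the sharp inequality ||u||_L² ≤ C_P ||u'||_L².


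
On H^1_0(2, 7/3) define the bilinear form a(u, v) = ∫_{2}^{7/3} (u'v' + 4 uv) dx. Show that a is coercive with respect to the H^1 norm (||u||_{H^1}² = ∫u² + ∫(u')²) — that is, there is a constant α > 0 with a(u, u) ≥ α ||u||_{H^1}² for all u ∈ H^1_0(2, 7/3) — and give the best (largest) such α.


α = 1

Coercivity of a(·,·) on H^1_0(2, 7/3) means a(u, u) ≥ α ||u||_{H^1}² for every u ∈ H^1_0.
The interval has length L = 1/3, and Poincaré/coercivity depend only on L. Here a(u, u) = ∫(u')² + (4)·∫u².
Here c = 4 ≥ 1, so a(u,u) = ∫(u')² + c∫u² ≥ ∫(u')² + ∫u² = ||u||_{H^1}², i.e. α = 1 works. No larger α is possible: a(u,u) ≥ α||u||_{H^1}² means (1−α)∫(u')² ≥ (α−c)∫u², and for the modes u_n = sin(nπ(x−x₀)/L) (x₀ the left endpoint) one has ∫u_n²/∫(u_n')² = (L/(nπ))² → 0, so a(u_n,u_n)/||u_n||_{H^1}² → 1. Hence the optimal constant is α = 1.
Therefore α = 1.


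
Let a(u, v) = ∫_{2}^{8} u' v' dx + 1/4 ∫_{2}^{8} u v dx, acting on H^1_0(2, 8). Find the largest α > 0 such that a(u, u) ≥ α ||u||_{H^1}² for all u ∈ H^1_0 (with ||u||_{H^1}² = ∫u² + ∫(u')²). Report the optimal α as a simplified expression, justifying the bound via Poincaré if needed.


α = (9 + π^2)/(π^2 + 36)

Coercivity of a(·,·) on H^1_0(2, 8) means a(u, u) ≥ α ||u||_{H^1}² for every u ∈ H^1_0.
The interval has length L = 6, and Poincaré/coercivity depend only on L. Here a(u, u) = ∫(u')² + (1/4)·∫u².
Here 0 < c = 1/4 < 1. The condition a(u,u) ≥ α||u||_{H^1}² reads (1−α)∫(u')² ≥ (α−c)∫u². Any admissible α is ≤ 1 (rapidly oscillating u have ∫u²/∫(u')² → 0), and α = 1 would force 0 ≥ (1−c)∫u², impossible since c < 1; so 1−α > 0. By the sharp Poincaré inequality on H^1_0 of an interval of length L, ∫(u')² ≥ (π/L)²∫u² with equality for the first sine mode sin(π(x−x₀)/L) (x₀ the left endpoint), so the inequality holds for all u iff (1−α)(π/L)² ≥ α − c, i.e. α ≤ ((π/L)² + c)/((π/L)² + 1) = (1 + c(L/π)²)/(1 + (L/π)²). With (π/L)² = π^2/36 and c = 1/4, the largest admissible constant is α = ((π/L)² + c)/((π/L)² + 1).
Simplifying, α = (9 + π^2)/(π^2 + 36).


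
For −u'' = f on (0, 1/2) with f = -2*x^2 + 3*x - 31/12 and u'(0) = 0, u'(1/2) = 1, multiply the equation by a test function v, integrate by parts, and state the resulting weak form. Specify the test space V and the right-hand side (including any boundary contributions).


V = H^1(0, 1/2) (v unrestricted at boundary; u is determined up to an additive constant); weak form: ∫_0^1/2 u'v' dx = ∫_0^1/2 (-2*x^2 + 3*x - 31/12) v dx + v(1/2) for all v ∈ V.

Multiply both sides by a test function v and integrate from 0 to 1/2:
  ∫_0^1/2 −u''(x) v(x) dx = ∫_0^1/2 f(x) v(x) dx.
Integrate the LHS by parts once:
  ∫_0^1/2 −u'' v dx = −[u'(x) v(x)]_0^1/2 + ∫_0^1/2 u'(x) v'(x) dx.
Thus ∫_0^1/2 u'(x) v'(x) dx = ∫_0^1/2 f(x) v(x) dx + [u'(x) v(x)]_0^1/2.
Choose V so that boundary terms are either known or forced to vanish.
u has inhomogeneous Neumann u'(0) = 0, u'(1/2) = 1. [u' v]_0^1/2 = (1)·v(1/2) − (0)·v(0) = v(1/2). Take V = H^1(0, 1/2); boundary term becomes part of RHS.
Weak formulation: find u (satisfying any essential BC) such that ∫_0^1/2 u'(x) v'(x) dx = ∫_0^1/2 f v dx + v(1/2) for all v ∈ V (Neumann data are natural BCs: they enter the RHS as boundary terms).
Substituting f(x) = -2*x^2 + 3*x - 31/12, the right-hand side is ∫_0^1/2 (-2*x^2 + 3*x - 31/12) v dx + v(1/2).
Compatibility check (pure Neumann): taking v ≡ 1 ∈ V gives 0 = ∫_0^1/2 f dx + (1) − (0), i.e. ∫_0^1/2 f dx must equal u'(0) − u'(1/2) = -1. Indeed ∫_0^1/2 (-2*x^2 + 3*x - 31/12) dx = -1, so the data are compatible. The solution is then unique only up to an additive constant (fix it e.g. by requiring ∫_0^1/2 u dx = 0).


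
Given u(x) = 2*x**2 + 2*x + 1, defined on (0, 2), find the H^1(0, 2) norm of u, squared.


||u||_{H^1}^2 = 858/5

The H^1 norm (squared) on an interval (0, L) is
  ||u||_{H^1}^2 = ∫_0^L u(x)^2 dx + ∫_0^L u'(x)^2 dx.
Compute u'(x) = 4*x + 2.
Then u(x)^2 = 4*x**4 + 8*x**3 + 8*x**2 + 4*x + 1 and u'(x)^2 = 16*x**2 + 16*x + 4.
Integrate each monomial from 0 to 2 using ∫_0^2 c·x^n dx = c·2^(n+1)/(n+1):
  ∫_0^2 u(x)^2 dx = ∫_0^2 (4*x^4 + 8*x^3 + 8*x^2 + 4*x + 1) dx. Term by term:
    ∫_0^2 4*x^4 dx = 128/5;  ∫_0^2 8*x^3 dx = 32;  ∫_0^2 8*x^2 dx = 64/3;
    ∫_0^2 4*x dx = 8;  ∫_0^2 1 dx = 2.
  Sum: 128/5 + 32 + 64/3 + 8 + 2 = 1334/15.
  ∫_0^2 u'(x)^2 dx = ∫_0^2 (16*x^2 + 16*x + 4) dx. Term by term:
    ∫_0^2 16*x^2 dx = 128/3;  ∫_0^2 16*x dx = 32;  ∫_0^2 4 dx = 8.
  Sum: 128/3 + 32 + 8 = 248/3.
Adding: ||u||_{H^1}^2 = 1334/15 + 248/3 = 858/5.
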